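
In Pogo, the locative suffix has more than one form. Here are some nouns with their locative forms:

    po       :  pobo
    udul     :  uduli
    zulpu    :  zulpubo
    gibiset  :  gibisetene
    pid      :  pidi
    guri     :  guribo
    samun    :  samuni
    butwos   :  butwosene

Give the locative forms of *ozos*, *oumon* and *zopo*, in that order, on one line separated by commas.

The pattern is voicing of the final sound: -ene when the stem ends in a voiceless consonant (*gibiset*, *butwos*); -i when the stem ends in a voiced consonant (*udul*, *pid*, *samun*); -bo when the stem ends in a vowel (*po*, *zulpu*, *guri*).
*ozos* — final sound /s/ (a voiceless consonant) → -ene → *ozosene*.
The final sound of *oumon* is /n/, which is a voiced consonant, so the suffix is -i, giving *oumoni*.
The final sound of *zopo* is /o/, which is a vowel, so the suffix is -bo, giving *zopobo*.

ozosene, oumoni, zopobo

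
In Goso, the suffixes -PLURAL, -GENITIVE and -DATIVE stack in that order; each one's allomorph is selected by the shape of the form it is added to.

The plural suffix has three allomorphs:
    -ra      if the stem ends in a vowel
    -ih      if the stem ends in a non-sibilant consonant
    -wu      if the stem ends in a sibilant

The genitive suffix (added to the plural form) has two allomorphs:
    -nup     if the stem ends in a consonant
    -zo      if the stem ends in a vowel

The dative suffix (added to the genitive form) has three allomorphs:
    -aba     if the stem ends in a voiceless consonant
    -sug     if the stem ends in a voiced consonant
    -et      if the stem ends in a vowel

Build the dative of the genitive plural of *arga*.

*arga* — final sound /a/ (a vowel) → -ra → *argara*.
The final sound of the plural form *argara* is /a/, which is a vowel, so the genitive suffix is -zo, giving *argarazo*.
The genitive form *argarazo*: final sound = /o/, a vowel → -et → *argarazoet*.

argarazoet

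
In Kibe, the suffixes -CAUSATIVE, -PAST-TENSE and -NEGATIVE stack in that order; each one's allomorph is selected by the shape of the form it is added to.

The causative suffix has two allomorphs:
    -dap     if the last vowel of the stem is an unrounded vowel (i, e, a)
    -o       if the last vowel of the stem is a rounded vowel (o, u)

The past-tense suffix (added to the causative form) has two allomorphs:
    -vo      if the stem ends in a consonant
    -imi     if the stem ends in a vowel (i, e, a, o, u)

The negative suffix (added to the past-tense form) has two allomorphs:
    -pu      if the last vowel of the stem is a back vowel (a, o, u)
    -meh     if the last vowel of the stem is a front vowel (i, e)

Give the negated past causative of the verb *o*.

Since the last vowel of *o* is /o/ (a rounded vowel), it takes -o, giving *oo*.
The final sound of the causative form *oo* is /o/, which is a vowel, so the past-tense suffix is -imi, giving *ooimi*.
The last vowel of the past-tense form *ooimi* is /i/, which is a front vowel, so the negative suffix is -meh, giving *ooimimeh*.

ooimimeh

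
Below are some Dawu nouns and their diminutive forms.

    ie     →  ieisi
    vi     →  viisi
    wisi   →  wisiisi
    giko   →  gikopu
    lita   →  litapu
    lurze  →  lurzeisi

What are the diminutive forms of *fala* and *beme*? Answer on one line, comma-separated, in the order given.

falapu, bemeisi

The suffix is conditioned by the last vowel: -isi when the last vowel of the stem is a front vowel (*ie*, *vi*, *wisi*, *lurze*); -pu when the last vowel of the stem is a back vowel (*giko*, *lita*).
*fala*: last vowel = /a/, a back vowel → -pu → *falapu*.
The last vowel of *beme* is /e/, which is a front vowel, so the suffix is -isi, giving *bemeisi*.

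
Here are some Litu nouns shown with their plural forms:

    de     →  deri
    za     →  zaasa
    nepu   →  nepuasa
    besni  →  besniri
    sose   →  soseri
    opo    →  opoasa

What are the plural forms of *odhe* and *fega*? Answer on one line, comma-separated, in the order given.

The pattern is front/back vowel harmony: -ri when the last vowel of the stem is a front vowel (*de*, *besni*, *sose*); -asa when the last vowel of the stem is a back vowel (*za*, *nepu*, *opo*).
*odhe*: last vowel = /e/, a front vowel → -ri → *odheri*.
*fega* — last vowel /a/ (a back vowel) → -asa → *fegaasa*.

odheri, fegaasa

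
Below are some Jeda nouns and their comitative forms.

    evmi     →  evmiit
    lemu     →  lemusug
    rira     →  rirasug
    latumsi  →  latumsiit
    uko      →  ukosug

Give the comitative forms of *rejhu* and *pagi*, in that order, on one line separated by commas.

The suffix is conditioned by the last vowel: -it when the last vowel of the stem is a front vowel (*evmi*, *latumsi*); -sug when the last vowel of the stem is a back vowel (*lemu*, *rira*, *uko*).
The last vowel of *rejhu* is /u/, which is a back vowel, so the suffix is -sug, giving *rejhusug*.
Since the last vowel of *pagi* is /i/ (a front vowel), it takes -it, giving *pagiit*.

rejhusug, pagiit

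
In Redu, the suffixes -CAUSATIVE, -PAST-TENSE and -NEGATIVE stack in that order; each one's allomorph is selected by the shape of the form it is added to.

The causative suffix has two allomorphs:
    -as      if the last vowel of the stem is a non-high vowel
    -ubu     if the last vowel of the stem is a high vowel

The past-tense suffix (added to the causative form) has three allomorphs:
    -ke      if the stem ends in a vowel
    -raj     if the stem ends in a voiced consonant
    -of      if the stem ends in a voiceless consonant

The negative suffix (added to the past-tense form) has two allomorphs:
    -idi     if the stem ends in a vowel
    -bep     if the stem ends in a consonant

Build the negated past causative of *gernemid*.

The last vowel of *gernemid* is /i/, which is a high vowel, so the causative suffix is -ubu, giving *gernemidubu*.
The final sound of the causative form *gernemidubu* is /u/, which is a vowel, so the past-tense suffix is -ke, giving *gernemidubuke*.
The past-tense form *gernemidubuke* — final sound /e/ (a vowel) → -idi → *gernemidubukeidi*.

gernemidubukeidi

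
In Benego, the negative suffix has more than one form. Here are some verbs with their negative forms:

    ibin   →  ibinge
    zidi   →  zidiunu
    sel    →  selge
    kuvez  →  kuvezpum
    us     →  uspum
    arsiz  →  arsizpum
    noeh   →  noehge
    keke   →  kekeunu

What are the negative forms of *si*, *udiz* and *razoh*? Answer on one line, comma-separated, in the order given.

The suffix is conditioned by the final sound: -pum when the stem ends in a sibilant (*kuvez*, *us*, *arsiz*); -ge when the stem ends in a non-sibilant consonant (*ibin*, *sel*, *noeh*); -unu when the stem ends in a vowel (*zidi*, *keke*).
*si*: final sound = /i/, a vowel → -unu → *siunu*.
*udiz*: final sound = /z/, a sibilant → -pum → *udizpum*.
The final sound of *razoh* is /h/, which is a non-sibilant consonant, so the suffix is -ge, giving *razohge*.

siunu, udizpum, razohge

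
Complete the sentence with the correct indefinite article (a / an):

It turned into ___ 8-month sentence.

The indefinite article is chosen by the initial *sound* of the following word, not its spelling.
The number *8* is spoken "eight", beginning with /eɪt/ — a vowel sound.
So the article is *an*: It turned into an 8-month sentence.

an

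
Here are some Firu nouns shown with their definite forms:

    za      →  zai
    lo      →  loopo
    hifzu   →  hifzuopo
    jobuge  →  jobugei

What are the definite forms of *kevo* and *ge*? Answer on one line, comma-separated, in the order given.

The suffix is conditioned by the last vowel: -opo when the last vowel of the stem is a rounded vowel (*lo*, *hifzu*); -i when the last vowel of the stem is an unrounded vowel (*za*, *jobuge*).
*kevo* — last vowel /o/ (a rounded vowel) → -opo → *kevoopo*.
*ge*: last vowel = /e/, an unrounded vowel → -i → *gei*.

kevoopo, gei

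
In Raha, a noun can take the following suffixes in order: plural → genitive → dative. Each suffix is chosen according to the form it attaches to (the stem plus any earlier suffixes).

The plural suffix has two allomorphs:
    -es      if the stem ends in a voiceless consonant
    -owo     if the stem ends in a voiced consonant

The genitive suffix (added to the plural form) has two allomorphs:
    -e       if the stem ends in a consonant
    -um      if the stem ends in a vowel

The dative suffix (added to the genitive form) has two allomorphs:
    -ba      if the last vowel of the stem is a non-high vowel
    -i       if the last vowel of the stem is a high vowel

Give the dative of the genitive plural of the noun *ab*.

abowoumi

The final consonant of *ab* is /b/, which is voiced, so the plural suffix is -owo, giving *abowo*.
Since the final sound of the plural form *abowo* is /o/ (a vowel), it takes -um, giving *abowoum*.
The genitive form *abowoum*: last vowel = /u/, a high vowel → -i → *abowoumi*.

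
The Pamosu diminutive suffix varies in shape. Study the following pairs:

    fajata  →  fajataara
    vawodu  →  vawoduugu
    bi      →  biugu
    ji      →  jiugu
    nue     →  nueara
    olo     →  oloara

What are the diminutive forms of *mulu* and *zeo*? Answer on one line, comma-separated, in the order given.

Looking at the last vowel of each stem: -ugu when the last vowel of the stem is a high vowel (*vawodu*, *bi*, *ji*); -ara when the last vowel of the stem is a non-high vowel (*fajata*, *nue*, *olo*).
The last vowel of *mulu* is /u/, which is a high vowel, so the suffix is -ugu, giving *muluugu*.
*zeo*: last vowel = /o/, a non-high vowel → -ara → *zeoara*.

muluugu, zeoara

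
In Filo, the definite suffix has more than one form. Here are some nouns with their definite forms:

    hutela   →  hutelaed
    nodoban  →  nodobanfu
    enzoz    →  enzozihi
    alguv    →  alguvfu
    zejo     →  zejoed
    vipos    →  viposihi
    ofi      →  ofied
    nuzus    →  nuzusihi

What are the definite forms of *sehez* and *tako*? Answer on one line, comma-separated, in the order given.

Looking at the final sound of each stem: -ihi when the stem ends in a sibilant (*enzoz*, *vipos*, *nuzus*); -fu when the stem ends in a non-sibilant consonant (*nodoban*, *alguv*); -ed when the stem ends in a vowel (*hutela*, *zejo*, *ofi*).
*sehez*: final sound = /z/, a sibilant → -ihi → *sehezihi*.
*tako*: final sound = /o/, a vowel → -ed → *takoed*.

sehezihi, takoed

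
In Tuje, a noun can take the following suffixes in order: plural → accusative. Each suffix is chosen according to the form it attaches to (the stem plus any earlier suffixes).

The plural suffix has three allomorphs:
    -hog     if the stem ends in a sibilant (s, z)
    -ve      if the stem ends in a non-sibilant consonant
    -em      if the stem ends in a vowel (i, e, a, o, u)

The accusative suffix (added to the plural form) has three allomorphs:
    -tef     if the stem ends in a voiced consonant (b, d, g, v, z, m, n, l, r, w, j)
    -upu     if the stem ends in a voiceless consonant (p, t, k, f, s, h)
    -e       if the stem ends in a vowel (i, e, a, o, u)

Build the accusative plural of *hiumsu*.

hiumsuemtef

The final sound of *hiumsu* is /u/, which is a vowel, so the plural suffix is -em, giving *hiumsuem*.
The plural form *hiumsuem* — final sound /m/ (a voiced consonant) → -tef → *hiumsuemtef*.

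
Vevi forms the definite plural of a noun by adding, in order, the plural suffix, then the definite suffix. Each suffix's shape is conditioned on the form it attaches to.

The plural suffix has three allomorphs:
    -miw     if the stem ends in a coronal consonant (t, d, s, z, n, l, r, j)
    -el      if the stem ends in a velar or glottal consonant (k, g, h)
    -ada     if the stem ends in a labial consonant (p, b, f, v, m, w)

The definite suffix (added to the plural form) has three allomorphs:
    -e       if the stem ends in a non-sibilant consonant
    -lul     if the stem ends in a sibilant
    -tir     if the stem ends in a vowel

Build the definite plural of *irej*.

irejmiwe

*irej*: final consonant = /j/, coronal → -miw → *irejmiw*.
The final sound of the plural form *irejmiw* is /w/, which is a non-sibilant consonant, so the definite suffix is -e, giving *irejmiwe*.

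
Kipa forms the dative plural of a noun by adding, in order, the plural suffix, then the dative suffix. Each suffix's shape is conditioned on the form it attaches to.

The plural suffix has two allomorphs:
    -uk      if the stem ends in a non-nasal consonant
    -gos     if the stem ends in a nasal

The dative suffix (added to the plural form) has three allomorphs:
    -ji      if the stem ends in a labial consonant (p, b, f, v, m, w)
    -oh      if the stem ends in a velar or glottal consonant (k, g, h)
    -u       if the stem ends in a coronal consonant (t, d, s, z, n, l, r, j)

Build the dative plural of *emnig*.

emnigukoh

The final consonant of *emnig* is /g/, which is non-nasal, so the plural suffix is -uk, giving *emniguk*.
The plural form *emniguk*: final consonant = /k/, velar/glottal → -oh → *emnigukoh*.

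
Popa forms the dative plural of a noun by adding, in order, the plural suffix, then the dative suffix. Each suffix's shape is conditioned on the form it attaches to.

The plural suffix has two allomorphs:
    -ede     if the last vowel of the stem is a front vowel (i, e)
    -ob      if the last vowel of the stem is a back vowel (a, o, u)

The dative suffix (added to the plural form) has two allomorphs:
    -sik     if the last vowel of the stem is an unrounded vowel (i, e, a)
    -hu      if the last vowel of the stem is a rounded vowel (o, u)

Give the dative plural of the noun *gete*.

The last vowel of *gete* is /e/, which is a front vowel, so the plural suffix is -ede, giving *geteede*.
The plural form *geteede* — last vowel /e/ (an unrounded vowel) → -sik → *geteedesik*.

geteedesik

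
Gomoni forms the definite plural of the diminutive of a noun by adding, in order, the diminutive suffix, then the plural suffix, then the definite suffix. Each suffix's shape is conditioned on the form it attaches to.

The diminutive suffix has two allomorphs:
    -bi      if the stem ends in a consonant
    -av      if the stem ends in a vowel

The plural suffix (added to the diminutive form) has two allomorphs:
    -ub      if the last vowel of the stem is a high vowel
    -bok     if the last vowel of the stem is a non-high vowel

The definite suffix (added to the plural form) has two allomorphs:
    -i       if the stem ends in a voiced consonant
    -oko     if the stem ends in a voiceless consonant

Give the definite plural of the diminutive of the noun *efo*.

efoavbokoko

*efo* — final sound /o/ (a vowel) → -av → *efoav*.
Since the last vowel of the diminutive form *efoav* is /a/ (a non-high vowel), it takes -bok, giving *efoavbok*.
The plural form *efoavbok*: final consonant = /k/, voiceless → -oko → *efoavbokoko*.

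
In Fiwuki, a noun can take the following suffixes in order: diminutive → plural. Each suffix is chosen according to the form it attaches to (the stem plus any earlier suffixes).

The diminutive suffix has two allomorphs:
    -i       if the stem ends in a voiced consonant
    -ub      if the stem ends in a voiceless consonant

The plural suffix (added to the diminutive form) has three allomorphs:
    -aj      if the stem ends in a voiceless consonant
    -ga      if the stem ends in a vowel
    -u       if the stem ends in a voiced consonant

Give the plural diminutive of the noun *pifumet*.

*pifumet*: final consonant = /t/, voiceless → -ub → *pifumetub*.
Since the final sound of the diminutive form *pifumetub* is /b/ (a voiced consonant), it takes -u, giving *pifumetubu*.

pifumetubu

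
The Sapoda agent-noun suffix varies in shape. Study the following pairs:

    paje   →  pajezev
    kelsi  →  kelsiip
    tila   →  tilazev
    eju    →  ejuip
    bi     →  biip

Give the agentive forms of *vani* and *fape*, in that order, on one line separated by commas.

The alternation tracks the last vowel of the stem — -ip when the last vowel of the stem is a high vowel (*kelsi*, *eju*, *bi*); -zev when the last vowel of the stem is a non-high vowel (*paje*, *tila*).
Since the last vowel of *vani* is /i/ (a high vowel), it takes -ip, giving *vaniip*.
Since the last vowel of *fape* is /e/ (a non-high vowel), it takes -zev, giving *fapezev*.

vaniip, fapezev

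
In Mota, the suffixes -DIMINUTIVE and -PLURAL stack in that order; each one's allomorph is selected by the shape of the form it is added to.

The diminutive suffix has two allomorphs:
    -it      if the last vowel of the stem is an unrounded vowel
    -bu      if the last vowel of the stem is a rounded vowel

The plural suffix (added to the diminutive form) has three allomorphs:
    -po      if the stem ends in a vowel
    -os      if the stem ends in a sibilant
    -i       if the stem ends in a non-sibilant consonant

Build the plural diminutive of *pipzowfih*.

Since the last vowel of *pipzowfih* is /i/ (an unrounded vowel), it takes -it, giving *pipzowfihit*.
The diminutive form *pipzowfihit*: final sound = /t/, a non-sibilant consonant → -i → *pipzowfihiti*.

pipzowfihiti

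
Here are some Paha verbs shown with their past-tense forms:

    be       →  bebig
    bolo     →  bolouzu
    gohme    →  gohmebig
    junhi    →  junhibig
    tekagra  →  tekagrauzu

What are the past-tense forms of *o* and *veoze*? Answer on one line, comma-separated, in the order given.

ouzu, veozebig

The pattern is front/back vowel harmony: -big when the last vowel of the stem is a front vowel (*be*, *gohme*, *junhi*); -uzu when the last vowel of the stem is a back vowel (*bolo*, *tekagra*).
*o* — last vowel /o/ (a back vowel) → -uzu → *ouzu*.
Since the last vowel of *veoze* is /e/ (a front vowel), it takes -big, giving *veozebig*.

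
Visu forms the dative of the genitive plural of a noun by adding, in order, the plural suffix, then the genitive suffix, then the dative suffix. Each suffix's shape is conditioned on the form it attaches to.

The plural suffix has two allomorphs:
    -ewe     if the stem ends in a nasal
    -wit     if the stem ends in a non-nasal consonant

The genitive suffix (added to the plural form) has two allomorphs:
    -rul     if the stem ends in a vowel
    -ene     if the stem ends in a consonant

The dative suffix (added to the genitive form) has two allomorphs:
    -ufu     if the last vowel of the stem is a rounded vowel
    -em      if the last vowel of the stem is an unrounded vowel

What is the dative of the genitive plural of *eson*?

esonewerulufu

Since the final consonant of *eson* is /n/ (a nasal), it takes -ewe, giving *esonewe*.
The plural form *esonewe* — final sound /e/ (a vowel) → -rul → *esonewerul*.
The last vowel of the genitive form *esonewerul* is /u/, which is a rounded vowel, so the dative suffix is -ufu, giving *esonewerulufu*.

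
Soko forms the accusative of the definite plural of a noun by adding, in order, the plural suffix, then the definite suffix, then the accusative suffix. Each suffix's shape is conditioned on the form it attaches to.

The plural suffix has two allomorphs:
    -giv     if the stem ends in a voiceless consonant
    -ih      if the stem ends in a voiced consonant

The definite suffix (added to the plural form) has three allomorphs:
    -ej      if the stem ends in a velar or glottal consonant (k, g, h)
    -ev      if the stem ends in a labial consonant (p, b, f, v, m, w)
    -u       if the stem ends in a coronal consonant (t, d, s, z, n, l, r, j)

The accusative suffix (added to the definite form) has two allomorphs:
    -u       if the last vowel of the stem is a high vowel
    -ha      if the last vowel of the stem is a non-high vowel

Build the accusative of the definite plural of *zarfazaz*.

The final consonant of *zarfazaz* is /z/, which is voiced, so the plural suffix is -ih, giving *zarfazazih*.
The plural form *zarfazazih*: final consonant = /h/, velar/glottal → -ej → *zarfazazihej*.
The definite form *zarfazazihej*: last vowel = /e/, a non-high vowel → -ha → *zarfazazihejha*.

zarfazazihejha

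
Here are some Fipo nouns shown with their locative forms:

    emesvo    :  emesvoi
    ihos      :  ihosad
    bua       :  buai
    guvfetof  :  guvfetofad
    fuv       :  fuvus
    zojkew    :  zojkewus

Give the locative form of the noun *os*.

osad

The alternation tracks the final sound of the stem — -ad when the stem ends in a voiceless consonant (*ihos*, *guvfetof*); -us when the stem ends in a voiced consonant (*fuv*, *zojkew*); -i when the stem ends in a vowel (*emesvo*, *bua*).
*os*: final sound = /s/, a voiceless consonant → -ad → *osad*.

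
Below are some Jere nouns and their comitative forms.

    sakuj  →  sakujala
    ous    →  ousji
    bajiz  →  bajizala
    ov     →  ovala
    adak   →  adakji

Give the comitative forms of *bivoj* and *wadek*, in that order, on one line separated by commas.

Looking at the final consonant of each stem: -ji when the stem ends in a voiceless consonant (*ous*, *adak*); -ala when the stem ends in a voiced consonant (*sakuj*, *bajiz*, *ov*).
*bivoj* — final consonant /j/ (voiced) → -ala → *bivojala*.
*wadek* — final consonant /k/ (voiceless) → -ji → *wadekji*.

bivojala, wadekji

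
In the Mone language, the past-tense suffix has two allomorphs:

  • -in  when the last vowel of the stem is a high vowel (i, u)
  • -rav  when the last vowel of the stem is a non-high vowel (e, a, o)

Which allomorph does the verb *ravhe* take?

*ravhe* — last vowel /e/ (a non-high vowel) → -rav.

-rav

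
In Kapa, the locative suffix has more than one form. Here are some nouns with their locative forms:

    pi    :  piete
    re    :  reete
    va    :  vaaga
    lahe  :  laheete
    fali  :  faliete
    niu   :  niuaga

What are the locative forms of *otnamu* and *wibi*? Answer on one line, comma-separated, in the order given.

Looking at the last vowel of each stem: -ete when the last vowel of the stem is a front vowel (*pi*, *re*, *lahe*, *fali*); -aga when the last vowel of the stem is a back vowel (*va*, *niu*).
The last vowel of *otnamu* is /u/, which is a back vowel, so the suffix is -aga, giving *otnamuaga*.
*wibi* — last vowel /i/ (a front vowel) → -ete → *wibiete*.

otnamuaga, wibiete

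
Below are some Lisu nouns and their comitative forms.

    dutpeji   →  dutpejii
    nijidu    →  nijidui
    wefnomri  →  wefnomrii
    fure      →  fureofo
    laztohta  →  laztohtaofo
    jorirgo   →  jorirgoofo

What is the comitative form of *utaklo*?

The pattern is height harmony: -i when the last vowel of the stem is a high vowel (*dutpeji*, *nijidu*, *wefnomri*); -ofo when the last vowel of the stem is a non-high vowel (*fure*, *laztohta*, *jorirgo*).
*utaklo*: last vowel = /o/, a non-high vowel → -ofo → *utakloofo*.

utakloofo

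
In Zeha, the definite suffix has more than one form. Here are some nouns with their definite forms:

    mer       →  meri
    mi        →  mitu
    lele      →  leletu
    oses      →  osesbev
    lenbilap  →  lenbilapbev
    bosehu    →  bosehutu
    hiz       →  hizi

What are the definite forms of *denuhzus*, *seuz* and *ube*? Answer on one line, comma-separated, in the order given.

The pattern is voicing of the final sound: -bev when the stem ends in a voiceless consonant (*oses*, *lenbilap*); -i when the stem ends in a voiced consonant (*mer*, *hiz*); -tu when the stem ends in a vowel (*mi*, *lele*, *bosehu*).
Since the final sound of *denuhzus* is /s/ (a voiceless consonant), it takes -bev, giving *denuhzusbev*.
The final sound of *seuz* is /z/, which is a voiced consonant, so the suffix is -i, giving *seuzi*.
*ube*: final sound = /e/, a vowel → -tu → *ubetu*.

denuhzusbev, seuzi, ubetu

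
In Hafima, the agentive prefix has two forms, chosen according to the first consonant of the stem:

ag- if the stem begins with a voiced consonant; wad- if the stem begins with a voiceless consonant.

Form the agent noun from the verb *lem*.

Since the first consonant of *lem* is /l/ (voiced), it takes ag-, giving *aglem*.

aglem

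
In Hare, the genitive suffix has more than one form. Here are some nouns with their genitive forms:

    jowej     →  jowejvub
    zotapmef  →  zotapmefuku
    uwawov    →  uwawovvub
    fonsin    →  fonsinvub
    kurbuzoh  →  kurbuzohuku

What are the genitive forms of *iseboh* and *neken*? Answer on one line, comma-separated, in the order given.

The alternation tracks the final consonant of the stem — -uku when the stem ends in a voiceless consonant (*zotapmef*, *kurbuzoh*); -vub when the stem ends in a voiced consonant (*jowej*, *uwawov*, *fonsin*).
The final consonant of *iseboh* is /h/, which is voiceless, so the suffix is -uku, giving *isebohuku*.
*neken* — final consonant /n/ (voiced) → -vub → *nekenvub*.

isebohuku, nekenvub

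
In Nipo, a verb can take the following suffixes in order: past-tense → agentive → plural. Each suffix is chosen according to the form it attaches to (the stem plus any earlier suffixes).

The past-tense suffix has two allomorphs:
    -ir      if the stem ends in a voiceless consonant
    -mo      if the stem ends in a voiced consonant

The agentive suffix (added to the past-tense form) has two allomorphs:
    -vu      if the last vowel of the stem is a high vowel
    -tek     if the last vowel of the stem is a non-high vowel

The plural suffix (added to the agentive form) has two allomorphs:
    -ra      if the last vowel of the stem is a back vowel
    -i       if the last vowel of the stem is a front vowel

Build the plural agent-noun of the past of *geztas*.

geztasirvura

*geztas* — final consonant /s/ (voiceless) → -ir → *geztasir*.
The past-tense form *geztasir*: last vowel = /i/, a high vowel → -vu → *geztasirvu*.
Since the last vowel of the agentive form *geztasirvu* is /u/ (a back vowel), it takes -ra, giving *geztasirvura*.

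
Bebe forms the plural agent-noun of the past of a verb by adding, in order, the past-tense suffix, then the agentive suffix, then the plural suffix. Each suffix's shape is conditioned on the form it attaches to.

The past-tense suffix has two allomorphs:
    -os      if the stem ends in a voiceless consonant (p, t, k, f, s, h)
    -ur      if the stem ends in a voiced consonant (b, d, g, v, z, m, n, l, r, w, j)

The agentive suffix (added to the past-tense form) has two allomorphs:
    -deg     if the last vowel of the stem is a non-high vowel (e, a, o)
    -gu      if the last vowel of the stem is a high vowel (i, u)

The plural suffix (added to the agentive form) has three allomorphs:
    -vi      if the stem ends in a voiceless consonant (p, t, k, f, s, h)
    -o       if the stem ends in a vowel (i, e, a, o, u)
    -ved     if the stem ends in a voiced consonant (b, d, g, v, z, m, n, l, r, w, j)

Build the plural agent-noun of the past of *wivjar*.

wivjarurguo

*wivjar* — final consonant /r/ (voiced) → -ur → *wivjarur*.
The past-tense form *wivjarur* — last vowel /u/ (a high vowel) → -gu → *wivjarurgu*.
The agentive form *wivjarurgu* — final sound /u/ (a vowel) → -o → *wivjarurguo*.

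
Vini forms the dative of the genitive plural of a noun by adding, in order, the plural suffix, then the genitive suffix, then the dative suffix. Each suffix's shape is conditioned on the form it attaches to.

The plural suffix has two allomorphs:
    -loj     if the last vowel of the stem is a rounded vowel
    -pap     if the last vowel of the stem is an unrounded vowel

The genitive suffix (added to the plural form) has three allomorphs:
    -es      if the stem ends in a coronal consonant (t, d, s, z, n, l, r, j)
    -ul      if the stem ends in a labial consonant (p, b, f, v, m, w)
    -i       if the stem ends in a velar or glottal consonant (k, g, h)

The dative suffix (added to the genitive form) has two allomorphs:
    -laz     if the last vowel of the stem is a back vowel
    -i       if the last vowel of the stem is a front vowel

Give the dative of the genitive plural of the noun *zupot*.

zupotlojesi

*zupot*: last vowel = /o/, a rounded vowel → -loj → *zupotloj*.
The final consonant of the plural form *zupotloj* is /j/, which is coronal, so the genitive suffix is -es, giving *zupotlojes*.
The genitive form *zupotlojes* — last vowel /e/ (a front vowel) → -i → *zupotlojesi*.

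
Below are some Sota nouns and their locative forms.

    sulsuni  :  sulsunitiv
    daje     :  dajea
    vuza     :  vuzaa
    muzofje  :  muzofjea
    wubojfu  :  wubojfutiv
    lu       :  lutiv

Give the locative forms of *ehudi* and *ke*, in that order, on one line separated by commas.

The suffix is conditioned by the last vowel: -tiv when the last vowel of the stem is a high vowel (*sulsuni*, *wubojfu*, *lu*); -a when the last vowel of the stem is a non-high vowel (*daje*, *vuza*, *muzofje*).
*ehudi*: last vowel = /i/, a high vowel → -tiv → *ehuditiv*.
*ke*: last vowel = /e/, a non-high vowel → -a → *kea*.

ehuditiv, kea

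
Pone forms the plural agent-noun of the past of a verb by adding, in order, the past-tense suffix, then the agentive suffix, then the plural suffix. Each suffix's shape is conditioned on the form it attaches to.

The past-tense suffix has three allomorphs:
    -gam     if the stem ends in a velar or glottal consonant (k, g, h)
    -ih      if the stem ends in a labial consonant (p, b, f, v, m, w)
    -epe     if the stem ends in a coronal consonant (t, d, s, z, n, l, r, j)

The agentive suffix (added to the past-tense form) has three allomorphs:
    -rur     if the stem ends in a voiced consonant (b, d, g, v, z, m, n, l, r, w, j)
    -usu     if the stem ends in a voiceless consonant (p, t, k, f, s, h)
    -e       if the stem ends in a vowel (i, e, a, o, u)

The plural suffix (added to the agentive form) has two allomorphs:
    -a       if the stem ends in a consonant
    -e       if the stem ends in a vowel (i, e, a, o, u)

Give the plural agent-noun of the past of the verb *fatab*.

*fatab*: final consonant = /b/, labial → -ih → *fatabih*.
The past-tense form *fatabih* — final sound /h/ (a voiceless consonant) → -usu → *fatabihusu*.
The agentive form *fatabihusu*: final sound = /u/, a vowel → -e → *fatabihusue*.

fatabihusue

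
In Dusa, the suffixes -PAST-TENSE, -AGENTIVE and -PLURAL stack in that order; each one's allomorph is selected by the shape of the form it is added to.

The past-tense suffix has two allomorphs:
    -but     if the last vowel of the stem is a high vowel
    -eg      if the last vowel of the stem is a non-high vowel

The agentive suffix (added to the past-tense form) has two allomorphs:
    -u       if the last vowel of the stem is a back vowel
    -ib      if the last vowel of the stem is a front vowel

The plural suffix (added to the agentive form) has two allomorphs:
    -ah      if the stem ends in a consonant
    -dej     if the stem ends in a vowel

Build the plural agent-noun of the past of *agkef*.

agkefegibah

Since the last vowel of *agkef* is /e/ (a non-high vowel), it takes -eg, giving *agkefeg*.
Since the last vowel of the past-tense form *agkefeg* is /e/ (a front vowel), it takes -ib, giving *agkefegib*.
The agentive form *agkefegib* — final sound /b/ (a consonant) → -ah → *agkefegibah*.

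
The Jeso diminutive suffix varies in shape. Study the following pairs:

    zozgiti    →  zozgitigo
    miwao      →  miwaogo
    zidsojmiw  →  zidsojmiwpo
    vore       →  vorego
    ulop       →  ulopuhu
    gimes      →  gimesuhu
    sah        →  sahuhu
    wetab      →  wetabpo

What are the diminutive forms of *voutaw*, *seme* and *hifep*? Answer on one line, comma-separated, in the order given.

The pattern is voicing of the final sound: -uhu when the stem ends in a voiceless consonant (*ulop*, *gimes*, *sah*); -po when the stem ends in a voiced consonant (*zidsojmiw*, *wetab*); -go when the stem ends in a vowel (*zozgiti*, *miwao*, *vore*).
*voutaw* — final sound /w/ (a voiced consonant) → -po → *voutawpo*.
*seme* — final sound /e/ (a vowel) → -go → *semego*.
The final sound of *hifep* is /p/, which is a voiceless consonant, so the suffix is -uhu, giving *hifepuhu*.

voutawpo, semego, hifepuhu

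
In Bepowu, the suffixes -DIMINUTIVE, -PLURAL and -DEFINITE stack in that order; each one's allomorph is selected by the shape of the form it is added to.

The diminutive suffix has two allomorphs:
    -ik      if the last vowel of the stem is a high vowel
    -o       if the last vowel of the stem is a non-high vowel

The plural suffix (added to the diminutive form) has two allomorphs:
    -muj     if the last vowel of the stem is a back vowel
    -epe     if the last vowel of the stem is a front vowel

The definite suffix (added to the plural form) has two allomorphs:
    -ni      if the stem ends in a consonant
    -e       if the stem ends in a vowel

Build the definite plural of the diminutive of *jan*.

Since the last vowel of *jan* is /a/ (a non-high vowel), it takes -o, giving *jano*.
The last vowel of the diminutive form *jano* is /o/, which is a back vowel, so the plural suffix is -muj, giving *janomuj*.
The plural form *janomuj*: final sound = /j/, a consonant → -ni → *janomujni*.

janomujni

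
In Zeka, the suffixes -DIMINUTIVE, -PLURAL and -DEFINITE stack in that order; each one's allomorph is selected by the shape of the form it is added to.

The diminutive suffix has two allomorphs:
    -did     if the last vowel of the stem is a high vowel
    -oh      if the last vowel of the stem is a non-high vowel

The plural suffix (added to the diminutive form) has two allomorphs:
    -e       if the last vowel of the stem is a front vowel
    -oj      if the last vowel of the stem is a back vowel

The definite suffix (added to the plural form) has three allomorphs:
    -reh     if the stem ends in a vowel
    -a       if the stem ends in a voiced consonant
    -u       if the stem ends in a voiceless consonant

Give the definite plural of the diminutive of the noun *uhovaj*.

*uhovaj* — last vowel /a/ (a non-high vowel) → -oh → *uhovajoh*.
Since the last vowel of the diminutive form *uhovajoh* is /o/ (a back vowel), it takes -oj, giving *uhovajohoj*.
Since the final sound of the plural form *uhovajohoj* is /j/ (a voiced consonant), it takes -a, giving *uhovajohoja*.

uhovajohoja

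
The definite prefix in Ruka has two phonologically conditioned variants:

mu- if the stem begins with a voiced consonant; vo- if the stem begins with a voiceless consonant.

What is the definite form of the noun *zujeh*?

*zujeh* — first consonant /z/ (voiced) → mu- → *muzujeh*.

muzujeh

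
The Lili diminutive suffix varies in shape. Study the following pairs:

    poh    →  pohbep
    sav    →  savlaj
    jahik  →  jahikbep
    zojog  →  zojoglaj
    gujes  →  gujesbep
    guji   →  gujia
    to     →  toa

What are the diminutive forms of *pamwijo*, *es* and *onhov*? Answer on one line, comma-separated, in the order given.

Looking at the final sound of each stem: -bep when the stem ends in a voiceless consonant (*poh*, *jahik*, *gujes*); -laj when the stem ends in a voiced consonant (*sav*, *zojog*); -a when the stem ends in a vowel (*guji*, *to*).
Since the final sound of *pamwijo* is /o/ (a vowel), it takes -a, giving *pamwijoa*.
Since the final sound of *es* is /s/ (a voiceless consonant), it takes -bep, giving *esbep*.
Since the final sound of *onhov* is /v/ (a voiced consonant), it takes -laj, giving *onhovlaj*.

pamwijoa, esbep, onhovlaj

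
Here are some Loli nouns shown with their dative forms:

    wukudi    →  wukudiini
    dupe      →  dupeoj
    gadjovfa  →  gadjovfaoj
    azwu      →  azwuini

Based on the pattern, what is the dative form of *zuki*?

The pattern is height harmony: -ini when the last vowel of the stem is a high vowel (*wukudi*, *azwu*); -oj when the last vowel of the stem is a non-high vowel (*dupe*, *gadjovfa*).
*zuki* — last vowel /i/ (a high vowel) → -ini → *zukiini*.

zukiini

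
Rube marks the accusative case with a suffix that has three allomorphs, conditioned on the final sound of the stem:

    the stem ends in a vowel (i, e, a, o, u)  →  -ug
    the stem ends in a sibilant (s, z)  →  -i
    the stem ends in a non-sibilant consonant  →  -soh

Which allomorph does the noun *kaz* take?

Since the final sound of *kaz* is /z/ (a sibilant), it takes -i.

-i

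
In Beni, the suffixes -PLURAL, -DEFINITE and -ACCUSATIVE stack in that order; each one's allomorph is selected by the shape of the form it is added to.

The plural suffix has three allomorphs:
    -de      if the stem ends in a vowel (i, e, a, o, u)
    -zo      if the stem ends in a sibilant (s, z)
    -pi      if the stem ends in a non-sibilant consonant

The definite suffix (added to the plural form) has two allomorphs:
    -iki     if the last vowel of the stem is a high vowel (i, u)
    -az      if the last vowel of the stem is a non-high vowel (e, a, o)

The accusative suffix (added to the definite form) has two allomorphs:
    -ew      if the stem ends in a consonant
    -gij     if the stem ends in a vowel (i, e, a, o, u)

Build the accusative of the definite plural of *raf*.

Since the final sound of *raf* is /f/ (a non-sibilant consonant), it takes -pi, giving *rafpi*.
The plural form *rafpi* — last vowel /i/ (a high vowel) → -iki → *rafpiiki*.
The final sound of the definite form *rafpiiki* is /i/, which is a vowel, so the accusative suffix is -gij, giving *rafpiikigij*.

rafpiikigij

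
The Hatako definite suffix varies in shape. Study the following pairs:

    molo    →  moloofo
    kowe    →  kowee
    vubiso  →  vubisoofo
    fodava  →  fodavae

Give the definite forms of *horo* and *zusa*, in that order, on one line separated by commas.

horoofo, zusae

Looking at the last vowel of each stem: -ofo when the last vowel of the stem is a rounded vowel (*molo*, *vubiso*); -e when the last vowel of the stem is an unrounded vowel (*kowe*, *fodava*).
The last vowel of *horo* is /o/, which is a rounded vowel, so the suffix is -ofo, giving *horoofo*.
The last vowel of *zusa* is /a/, which is an unrounded vowel, so the suffix is -e, giving *zusae*.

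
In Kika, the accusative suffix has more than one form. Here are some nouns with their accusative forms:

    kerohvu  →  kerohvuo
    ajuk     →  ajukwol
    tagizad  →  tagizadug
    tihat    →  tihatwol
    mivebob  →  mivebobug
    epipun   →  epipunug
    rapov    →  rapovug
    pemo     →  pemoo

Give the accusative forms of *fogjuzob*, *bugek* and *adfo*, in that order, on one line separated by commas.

fogjuzobug, bugekwol, adfoo

Looking at the final sound of each stem: -wol when the stem ends in a voiceless consonant (*ajuk*, *tihat*); -ug when the stem ends in a voiced consonant (*tagizad*, *mivebob*, *epipun*, *rapov*); -o when the stem ends in a vowel (*kerohvu*, *pemo*).
*fogjuzob* — final sound /b/ (a voiced consonant) → -ug → *fogjuzobug*.
Since the final sound of *bugek* is /k/ (a voiceless consonant), it takes -wol, giving *bugekwol*.
*adfo* — final sound /o/ (a vowel) → -o → *adfoo*.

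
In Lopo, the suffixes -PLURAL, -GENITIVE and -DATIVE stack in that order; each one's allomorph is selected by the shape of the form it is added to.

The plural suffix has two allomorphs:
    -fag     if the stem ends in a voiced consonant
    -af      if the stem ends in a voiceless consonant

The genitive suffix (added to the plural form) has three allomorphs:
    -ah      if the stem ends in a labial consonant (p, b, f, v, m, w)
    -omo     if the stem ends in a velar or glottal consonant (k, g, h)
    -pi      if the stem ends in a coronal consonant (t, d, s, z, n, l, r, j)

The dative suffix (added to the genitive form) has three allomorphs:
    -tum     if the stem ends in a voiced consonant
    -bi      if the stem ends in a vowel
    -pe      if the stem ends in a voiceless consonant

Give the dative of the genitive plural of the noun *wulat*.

*wulat* — final consonant /t/ (voiceless) → -af → *wulataf*.
Since the final consonant of the plural form *wulataf* is /f/ (labial), it takes -ah, giving *wulatafah*.
The genitive form *wulatafah* — final sound /h/ (a voiceless consonant) → -pe → *wulatafahpe*.

wulatafahpe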